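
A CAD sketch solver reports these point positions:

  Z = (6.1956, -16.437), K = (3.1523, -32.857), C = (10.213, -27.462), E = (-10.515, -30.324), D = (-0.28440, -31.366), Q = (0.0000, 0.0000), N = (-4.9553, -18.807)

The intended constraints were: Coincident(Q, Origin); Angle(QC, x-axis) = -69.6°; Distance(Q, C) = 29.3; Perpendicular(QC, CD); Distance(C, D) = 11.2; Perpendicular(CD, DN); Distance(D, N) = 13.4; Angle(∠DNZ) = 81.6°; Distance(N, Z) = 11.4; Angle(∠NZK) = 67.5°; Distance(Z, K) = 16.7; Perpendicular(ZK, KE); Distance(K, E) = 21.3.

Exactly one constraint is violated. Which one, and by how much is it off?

Distance(K, E) = 21.3 — off by 7.40.

Q = (0.00, 0.00) ✓; QC at -69.60° ✓; |QC| = 29.30 ✓; ∠(QC, CD) = 90.00° ✓; |CD| = 11.20 ✓; ∠(CD, DN) = 90.00° ✓; |DN| = 13.40 ✓; ∠DNZ = 81.60° ✓; |NZ| = 11.40 ✓; ∠NZK = 67.50° ✓; |ZK| = 16.70 ✓; ∠(ZK, KE) = 90.00° ✓; |KE| = 13.90 ✗.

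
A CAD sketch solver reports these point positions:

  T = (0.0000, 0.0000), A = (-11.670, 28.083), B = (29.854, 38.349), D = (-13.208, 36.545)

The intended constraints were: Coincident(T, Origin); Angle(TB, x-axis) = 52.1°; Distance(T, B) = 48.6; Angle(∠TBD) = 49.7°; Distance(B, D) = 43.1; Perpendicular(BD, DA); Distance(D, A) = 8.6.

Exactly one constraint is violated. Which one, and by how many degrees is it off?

Perpendicular(BD, DA) — off by 7.90°.

T = (0.00, 0.00) ✓; TB at 52.10° ✓; |TB| = 48.60 ✓; ∠TBD = 49.70° ✓; |BD| = 43.10 ✓; ∠(BD, DA) = 97.90° ✗; |DA| = 8.601 ✓.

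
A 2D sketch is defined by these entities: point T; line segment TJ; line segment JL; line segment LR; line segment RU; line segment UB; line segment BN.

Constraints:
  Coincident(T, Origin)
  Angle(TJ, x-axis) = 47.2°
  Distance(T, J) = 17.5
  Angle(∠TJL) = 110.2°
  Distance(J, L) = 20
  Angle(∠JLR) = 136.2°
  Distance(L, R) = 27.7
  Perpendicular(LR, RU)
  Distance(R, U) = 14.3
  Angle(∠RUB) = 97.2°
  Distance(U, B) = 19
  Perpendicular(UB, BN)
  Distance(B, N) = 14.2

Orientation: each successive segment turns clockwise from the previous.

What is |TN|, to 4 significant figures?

30.90

T is at the origin; TJ runs at 47.2° with length 17.5, so J = (11.89, 12.84). ∠TJL = 110.2° gives JL at -22.60° from the x-axis; with |JL| = 20.0, L = (30.35, 5.154). ∠JLR = 136.2° gives LR at -66.40° from the x-axis; with |LR| = 27.7, R = (41.44, -20.23). LR is perpendicular to RU, so RU runs at -156.4°; with |RU| = 14.3, U = (28.34, -25.95). ∠RUB = 97.2° gives UB at 120.8° from the x-axis; with |UB| = 19.0, B = (18.61, -9.634). UB is perpendicular to BN, so BN runs at 30.80°; with |BN| = 14.2, N = (30.81, -2.363). Then |TN| = |N − T| = 30.90.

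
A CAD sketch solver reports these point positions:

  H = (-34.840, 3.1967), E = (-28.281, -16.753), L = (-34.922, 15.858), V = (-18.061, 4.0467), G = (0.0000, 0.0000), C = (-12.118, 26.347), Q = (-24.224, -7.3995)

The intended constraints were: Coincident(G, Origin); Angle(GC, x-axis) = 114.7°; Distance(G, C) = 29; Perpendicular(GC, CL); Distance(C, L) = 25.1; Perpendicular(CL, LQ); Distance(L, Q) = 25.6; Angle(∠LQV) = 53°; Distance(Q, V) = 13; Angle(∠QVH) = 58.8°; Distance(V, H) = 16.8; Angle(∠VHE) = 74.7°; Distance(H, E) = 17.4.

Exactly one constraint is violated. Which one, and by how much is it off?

Distance(H, E) = 17.4 — off by 3.60.

G = (0.00, 0.00) ✓; GC at 114.7° ✓; |GC| = 29.00 ✓; ∠(GC, CL) = 90.00° ✓; |CL| = 25.10 ✓; ∠(CL, LQ) = 90.00° ✓; |LQ| = 25.60 ✓; ∠LQV = 53.00° ✓; |QV| = 13.00 ✓; ∠QVH = 58.80° ✓; |VH| = 16.80 ✓; ∠VHE = 74.70° ✓; |HE| = 21.00 ✗.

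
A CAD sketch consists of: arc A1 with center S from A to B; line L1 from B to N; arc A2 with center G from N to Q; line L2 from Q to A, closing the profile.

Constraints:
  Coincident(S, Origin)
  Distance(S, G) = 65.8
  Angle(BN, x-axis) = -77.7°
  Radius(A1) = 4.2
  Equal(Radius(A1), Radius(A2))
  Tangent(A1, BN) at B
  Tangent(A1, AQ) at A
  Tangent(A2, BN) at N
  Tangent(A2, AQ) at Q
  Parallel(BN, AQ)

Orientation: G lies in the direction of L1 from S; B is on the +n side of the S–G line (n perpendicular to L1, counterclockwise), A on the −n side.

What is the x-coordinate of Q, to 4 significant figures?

9.914

Tangency of A1 to both parallel lines with radius 4.2 puts B and A at S ± 4.2·n: B = (4.104, 0.8947), A = (-4.104, -0.8947). Equal radii place N and Q the same way about G: N = G + 4.2·n = (18.12, -63.39), Q = G − 4.2·n = (9.914, -65.18). So Q.x = 9.914.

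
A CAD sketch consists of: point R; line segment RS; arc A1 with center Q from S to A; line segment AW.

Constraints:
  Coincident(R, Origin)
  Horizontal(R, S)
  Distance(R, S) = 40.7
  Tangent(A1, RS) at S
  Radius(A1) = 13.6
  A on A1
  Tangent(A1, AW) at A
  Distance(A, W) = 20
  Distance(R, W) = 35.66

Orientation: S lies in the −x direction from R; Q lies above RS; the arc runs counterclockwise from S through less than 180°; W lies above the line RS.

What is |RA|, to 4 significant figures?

29.31

R is at the origin; R and S share the same y with |RS| = 40.7 and S on the −x side, so S = (-40.70, 0.000). Tangency of A1 to RS means the radius QS is perpendicular to RS, so Q = S + (0, 13.6) = (-40.70, 13.60). Since QA ⟂ AW (tangency), |QW| = √(13.6² + 20.0²) = 24.19 regardless of where A sits on A1. So W lies on both circle(R, 35.66) and circle(Q, 24.19); the above-RS intersection is W = (-21.57, 28.40). A is the foot of the tangent from W: A = (-27.77, 9.383).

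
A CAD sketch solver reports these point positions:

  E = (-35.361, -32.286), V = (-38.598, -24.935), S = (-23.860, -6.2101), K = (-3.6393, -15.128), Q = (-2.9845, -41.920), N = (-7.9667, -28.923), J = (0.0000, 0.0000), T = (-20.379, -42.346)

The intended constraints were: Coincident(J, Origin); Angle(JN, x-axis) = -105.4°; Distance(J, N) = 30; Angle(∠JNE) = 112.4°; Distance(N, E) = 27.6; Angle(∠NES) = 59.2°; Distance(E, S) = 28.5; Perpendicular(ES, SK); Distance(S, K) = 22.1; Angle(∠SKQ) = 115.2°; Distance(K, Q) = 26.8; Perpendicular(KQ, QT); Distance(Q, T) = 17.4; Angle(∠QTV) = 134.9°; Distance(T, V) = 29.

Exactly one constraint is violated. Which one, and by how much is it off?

Distance(T, V) = 29 — off by 3.80.

J = (0.00, 0.00) ✓; JN at -105.4° ✓; |JN| = 30.00 ✓; ∠JNE = 112.4° ✓; |NE| = 27.60 ✓; ∠NES = 59.20° ✓; |ES| = 28.50 ✓; ∠(ES, SK) = 90.00° ✓; |SK| = 22.10 ✓; ∠SKQ = 115.2° ✓; |KQ| = 26.80 ✓; ∠(KQ, QT) = 90.00° ✓; |QT| = 17.40 ✓; ∠QTV = 134.9° ✓; |TV| = 25.20 ✗.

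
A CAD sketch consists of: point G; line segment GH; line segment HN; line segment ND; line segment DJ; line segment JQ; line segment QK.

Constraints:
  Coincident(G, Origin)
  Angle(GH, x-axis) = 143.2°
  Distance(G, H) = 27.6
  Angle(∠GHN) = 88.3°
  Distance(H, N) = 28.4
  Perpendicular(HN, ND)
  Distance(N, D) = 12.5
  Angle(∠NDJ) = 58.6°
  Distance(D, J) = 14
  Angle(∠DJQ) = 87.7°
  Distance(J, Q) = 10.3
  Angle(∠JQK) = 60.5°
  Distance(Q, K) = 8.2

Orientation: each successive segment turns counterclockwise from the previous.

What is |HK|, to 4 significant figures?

26.16

∠DJQ = 87.7° gives JQ at 178.6° from the x-axis; with |JQ| = 10.3, Q = (-37.60, 0.3325). ∠JQK = 60.5° gives QK at -61.90° from the x-axis; with |QK| = 8.2, K = (-33.73, -6.901). Then |HK| = |K − H| = 26.16.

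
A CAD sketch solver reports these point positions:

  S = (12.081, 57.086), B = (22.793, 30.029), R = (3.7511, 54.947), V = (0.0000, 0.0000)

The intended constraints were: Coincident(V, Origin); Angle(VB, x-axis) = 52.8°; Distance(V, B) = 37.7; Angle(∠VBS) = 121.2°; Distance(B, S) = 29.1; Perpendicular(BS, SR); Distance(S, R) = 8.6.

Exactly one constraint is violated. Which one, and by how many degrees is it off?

Perpendicular(BS, SR) — off by 7.20°.

V = (0.00, 0.00) ✓; VB at 52.80° ✓; |VB| = 37.70 ✓; ∠VBS = 121.2° ✓; |BS| = 29.10 ✓; ∠(BS, SR) = 82.80° ✗; |SR| = 8.600 ✓.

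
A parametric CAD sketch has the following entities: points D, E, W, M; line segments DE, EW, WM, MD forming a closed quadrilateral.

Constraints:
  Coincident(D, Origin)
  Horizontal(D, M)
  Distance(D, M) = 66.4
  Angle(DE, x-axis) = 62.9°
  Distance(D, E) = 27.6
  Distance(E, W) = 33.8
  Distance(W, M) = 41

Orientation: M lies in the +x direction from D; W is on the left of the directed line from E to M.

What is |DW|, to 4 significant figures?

56.73

D is at the origin; D and M share the same y with |DM| = 66.4 and M in +x, so M = (66.4, 0). DE runs at 62.9° with |DE| = 27.6, so E = (12.57, 24.57). W is determined by |EW| = 33.8 and |WM| = 41.0 together: it lies at the intersection of circle(E, 33.8) and circle(M, 41.0). With |EM| = 59.17, the foot of the radical line on EM is 25.03 from E and the perpendicular offset is √(33.8² − 25.03²) = 22.71. Taking the left-of-EM solution: W = (44.78, 34.83).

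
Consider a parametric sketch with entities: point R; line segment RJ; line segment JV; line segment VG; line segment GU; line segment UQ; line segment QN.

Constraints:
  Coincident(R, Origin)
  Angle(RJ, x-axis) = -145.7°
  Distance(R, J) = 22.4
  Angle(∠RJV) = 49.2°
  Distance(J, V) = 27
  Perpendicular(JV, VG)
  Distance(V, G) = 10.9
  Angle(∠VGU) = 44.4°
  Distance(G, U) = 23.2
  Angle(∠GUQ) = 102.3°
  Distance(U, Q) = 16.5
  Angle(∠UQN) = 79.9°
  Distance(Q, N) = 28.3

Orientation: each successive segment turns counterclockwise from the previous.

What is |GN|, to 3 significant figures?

17.3

∠GUQ = 102.3° gives UQ at -71.6° from the x-axis; with |UQ| = 16.5, Q = (-4.35, -36.5). ∠UQN = 79.9° gives QN at 28.5° from the x-axis; with |QN| = 28.3, N = (20.5, -23.0). Then |GN| = |N − G| = 17.3.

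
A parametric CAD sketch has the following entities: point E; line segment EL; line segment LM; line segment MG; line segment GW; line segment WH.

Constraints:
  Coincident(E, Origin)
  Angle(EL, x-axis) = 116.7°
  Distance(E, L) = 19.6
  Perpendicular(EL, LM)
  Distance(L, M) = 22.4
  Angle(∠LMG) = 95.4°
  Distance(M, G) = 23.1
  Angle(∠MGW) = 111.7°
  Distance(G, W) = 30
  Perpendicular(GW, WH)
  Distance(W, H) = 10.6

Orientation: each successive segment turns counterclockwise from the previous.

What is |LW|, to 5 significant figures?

36.726

∠LMG = 95.4° gives MG at -68.700° from the x-axis; with |MG| = 23.1, G = (-20.427, -14.077). ∠MGW = 111.7° gives GW at -0.40000° from the x-axis; with |GW| = 30.0, W = (9.5722, -14.286). Then |LW| = |W − L| = 36.726.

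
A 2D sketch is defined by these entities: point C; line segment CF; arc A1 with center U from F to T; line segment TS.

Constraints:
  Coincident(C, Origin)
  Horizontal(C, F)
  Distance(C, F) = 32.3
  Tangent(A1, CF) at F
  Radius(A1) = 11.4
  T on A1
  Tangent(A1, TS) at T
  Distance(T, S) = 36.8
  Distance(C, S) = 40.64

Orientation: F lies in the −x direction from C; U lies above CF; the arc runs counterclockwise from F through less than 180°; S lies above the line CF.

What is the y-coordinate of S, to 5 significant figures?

40.100

C is at the origin; CF is horizontal with |CF| = 32.3 and F on the −x side, so F = (-32.300, 0.0000). Since A1 is tangent to CF there, UF ⟂ CF, so U = F + (0, 11.4) = (-32.300, 11.400). Since UT ⟂ TS (tangency), |US| = √(11.4² + 36.8²) = 38.525 regardless of where T sits on A1. So S lies on both circle(C, 40.64) and circle(U, 38.525); the above-CF intersection is S = (-6.6001, 40.100). T is the foot of the tangent from S: T = (-21.937, 6.6488).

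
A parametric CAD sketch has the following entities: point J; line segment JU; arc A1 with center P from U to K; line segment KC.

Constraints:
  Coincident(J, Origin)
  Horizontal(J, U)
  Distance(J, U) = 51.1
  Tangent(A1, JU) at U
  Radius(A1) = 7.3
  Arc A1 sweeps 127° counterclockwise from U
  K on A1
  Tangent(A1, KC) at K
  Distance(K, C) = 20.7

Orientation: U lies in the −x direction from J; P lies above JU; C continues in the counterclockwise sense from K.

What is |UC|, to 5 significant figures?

28.993

On A1, U sits at bearing -90° from P; a 127° counterclockwise sweep puts K at bearing 37°, so K = P + 7.3·(cos 37°, sin 37°) = (-45.270, 11.693). Tangency of A1 to KC means the radius PK is perpendicular to KC, so KC runs along (−sin 37°, cos 37°); with |KC| = 20.7, C = (-57.728, 28.225). Then |UC| = |C − U| = 28.993.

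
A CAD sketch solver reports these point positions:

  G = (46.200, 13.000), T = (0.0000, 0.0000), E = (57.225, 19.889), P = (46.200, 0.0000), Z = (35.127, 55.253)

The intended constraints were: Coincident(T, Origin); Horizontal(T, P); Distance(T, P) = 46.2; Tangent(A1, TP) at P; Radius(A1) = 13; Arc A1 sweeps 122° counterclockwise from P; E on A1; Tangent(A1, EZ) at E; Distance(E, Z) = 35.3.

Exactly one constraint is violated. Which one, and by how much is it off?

Distance(E, Z) = 35.3 — off by 6.40.

T = (0.00, 0.00) ✓; T.y = 0.00, P.y = 0.00 ✓; |TP| = 46.20 ✓; ∠(GP, PT) = 90.00° ✓; |GP| = 13.00 ✓; bearing(G→E) − bearing(G→P) = 122.0° ✓; |GE| = 13.00 ✓; ∠(GE, EZ) = 90.00° ✓; |EZ| = 41.70 ✗.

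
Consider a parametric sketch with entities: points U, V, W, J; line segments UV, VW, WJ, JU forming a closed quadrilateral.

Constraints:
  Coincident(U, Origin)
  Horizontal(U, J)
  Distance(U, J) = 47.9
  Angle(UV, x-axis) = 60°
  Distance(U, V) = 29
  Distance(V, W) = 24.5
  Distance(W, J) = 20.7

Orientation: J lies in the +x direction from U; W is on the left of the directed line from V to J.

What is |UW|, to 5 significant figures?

42.122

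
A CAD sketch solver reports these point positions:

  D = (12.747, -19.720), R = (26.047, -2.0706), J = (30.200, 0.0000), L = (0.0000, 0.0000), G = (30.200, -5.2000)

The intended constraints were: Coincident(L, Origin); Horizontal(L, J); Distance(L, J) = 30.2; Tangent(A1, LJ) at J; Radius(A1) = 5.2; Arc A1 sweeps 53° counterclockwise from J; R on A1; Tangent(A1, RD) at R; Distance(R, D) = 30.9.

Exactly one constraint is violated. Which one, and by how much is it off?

Distance(R, D) = 30.9 — off by 8.80.

L = (0.00, 0.00) ✓; L.y = 0.00, J.y = 0.00 ✓; |LJ| = 30.20 ✓; ∠(GJ, JL) = 90.00° ✓; |GJ| = 5.200 ✓; bearing(G→R) − bearing(G→J) = 53.00° ✓; |GR| = 5.200 ✓; ∠(GR, RD) = 90.00° ✓; |RD| = 22.10 ✗.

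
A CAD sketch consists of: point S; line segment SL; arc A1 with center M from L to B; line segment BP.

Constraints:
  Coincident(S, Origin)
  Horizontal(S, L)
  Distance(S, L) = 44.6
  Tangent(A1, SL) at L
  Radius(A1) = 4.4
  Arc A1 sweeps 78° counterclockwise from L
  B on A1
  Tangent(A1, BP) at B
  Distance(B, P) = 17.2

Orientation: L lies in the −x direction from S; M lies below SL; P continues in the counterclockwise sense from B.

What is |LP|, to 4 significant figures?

21.78

S is at the origin; S and L share the same y with |SL| = 44.6 and L on the −x side, so L = (-44.60, 0.000). A1 meets SL tangentially, so ML is at right angles to SL, so M = L + (0, -4.4) = (-44.60, -4.400). On A1, L sits at bearing 90° from M; a 78° counterclockwise sweep puts B at bearing 168°, so B = M + 4.4·(cos 168°, sin 168°) = (-48.90, -3.485). Since A1 is tangent to BP there, MB ⟂ BP, so BP runs along (−sin 168°, cos 168°); with |BP| = 17.2, P = (-52.48, -20.31). Then |LP| = |P − L| = 21.78.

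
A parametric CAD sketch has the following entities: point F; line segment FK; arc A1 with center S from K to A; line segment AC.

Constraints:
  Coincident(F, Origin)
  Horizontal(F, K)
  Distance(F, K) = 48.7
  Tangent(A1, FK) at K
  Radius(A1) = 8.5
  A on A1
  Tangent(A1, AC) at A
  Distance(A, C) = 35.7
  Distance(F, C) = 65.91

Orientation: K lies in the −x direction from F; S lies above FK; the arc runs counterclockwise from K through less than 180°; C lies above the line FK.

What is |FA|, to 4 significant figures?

41.69

F is at the origin; FK is horizontal with |FK| = 48.7 and K on the −x side, so K = (-48.70, 0.000). Since A1 is tangent to FK there, SK ⟂ FK, so S = K + (0, 8.5) = (-48.70, 8.500). Since SA ⟂ AC (tangency), |SC| = √(8.5² + 35.7²) = 36.70 regardless of where A sits on A1. So C lies on both circle(F, 65.91) and circle(S, 36.70); the above-FK intersection is C = (-47.98, 45.19). A is the foot of the tangent from C: A = (-40.39, 10.31).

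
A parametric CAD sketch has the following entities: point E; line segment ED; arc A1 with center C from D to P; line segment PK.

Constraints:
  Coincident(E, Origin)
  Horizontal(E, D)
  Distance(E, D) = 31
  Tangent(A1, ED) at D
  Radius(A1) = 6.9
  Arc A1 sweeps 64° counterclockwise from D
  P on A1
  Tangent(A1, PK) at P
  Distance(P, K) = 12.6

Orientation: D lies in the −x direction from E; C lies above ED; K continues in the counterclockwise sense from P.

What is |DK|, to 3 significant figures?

19.2

E is at the origin; ED is horizontal with |ED| = 31.0 and D on the −x side, so D = (-31.0, 0.00). Since A1 is tangent to ED there, CD ⟂ ED, so C = D + (0, 6.9) = (-31.0, 6.90). On A1, D sits at bearing -90° from C; a 64° counterclockwise sweep puts P at bearing -26°, so P = C + 6.9·(cos -26°, sin -26°) = (-24.8, 3.88). The tangent condition forces CP to be normal to PK, so PK runs along (−sin -26°, cos -26°); with |PK| = 12.6, K = (-19.3, 15.2). Then |DK| = |K − D| = 19.2.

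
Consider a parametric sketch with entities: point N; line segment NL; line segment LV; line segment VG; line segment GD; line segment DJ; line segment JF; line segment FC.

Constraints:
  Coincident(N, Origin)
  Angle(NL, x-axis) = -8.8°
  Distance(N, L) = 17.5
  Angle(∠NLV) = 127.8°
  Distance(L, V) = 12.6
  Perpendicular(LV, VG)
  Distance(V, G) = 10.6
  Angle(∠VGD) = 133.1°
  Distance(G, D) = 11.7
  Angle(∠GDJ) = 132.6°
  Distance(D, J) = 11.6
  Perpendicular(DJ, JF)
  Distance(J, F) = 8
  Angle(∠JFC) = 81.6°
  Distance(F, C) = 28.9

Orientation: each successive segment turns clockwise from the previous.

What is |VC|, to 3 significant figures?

18.3

N is at the origin; NL runs at -8.8° with length 17.5, so L = (17.3, -2.68). ∠NLV = 127.8° gives LV at -61.0° from the x-axis; with |LV| = 12.6, V = (23.4, -13.7). LV ⟂ VG, so VG runs at -151°; with |VG| = 10.6, G = (14.1, -18.8). ∠VGD = 133.1° gives GD at 162° from the x-axis; with |GD| = 11.7, D = (3.00, -15.2). ∠GDJ = 132.6° gives DJ at 115° from the x-axis; with |DJ| = 11.6, J = (-1.85, -4.70). The perpendicularity gives JF at right angles to DJ, so JF runs at 24.7°; with |JF| = 8.0, F = (5.42, -1.36). ∠JFC = 81.6° gives FC at -73.7° from the x-axis; with |FC| = 28.9, C = (13.5, -29.1). Then |VC| = |C − V| = 18.3.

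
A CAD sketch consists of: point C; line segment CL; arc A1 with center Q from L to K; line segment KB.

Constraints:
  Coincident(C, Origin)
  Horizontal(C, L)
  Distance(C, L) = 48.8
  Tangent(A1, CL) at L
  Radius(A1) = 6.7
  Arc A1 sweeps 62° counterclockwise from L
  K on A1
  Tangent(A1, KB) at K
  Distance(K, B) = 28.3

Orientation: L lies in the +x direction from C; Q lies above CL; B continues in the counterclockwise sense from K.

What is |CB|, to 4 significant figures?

73.75

On A1, L sits at bearing -90° from Q; a 62° counterclockwise sweep puts K at bearing -28°, so K = Q + 6.7·(cos -28°, sin -28°) = (54.72, 3.555). A1 meets KB tangentially, so QK is at right angles to KB, so KB runs along (−sin -28°, cos -28°); with |KB| = 28.3, B = (68.00, 28.54). Then |CB| = |B − C| = 73.75.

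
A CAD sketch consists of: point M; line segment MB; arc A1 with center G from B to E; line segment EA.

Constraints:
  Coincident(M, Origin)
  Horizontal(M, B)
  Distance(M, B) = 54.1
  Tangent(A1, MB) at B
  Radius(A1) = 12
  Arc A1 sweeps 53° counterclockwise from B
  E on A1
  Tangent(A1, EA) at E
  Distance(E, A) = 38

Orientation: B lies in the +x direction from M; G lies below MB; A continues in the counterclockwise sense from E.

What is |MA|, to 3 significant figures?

41.3

M is at the origin; M and B share the same y with |MB| = 54.1 and B on the +x side, so B = (54.1, 0.00). The tangent condition forces GB to be normal to MB, so G = B + (0, -12) = (54.1, -12.0). On A1, B sits at bearing 90° from G; a 53° counterclockwise sweep puts E at bearing 143°, so E = G + 12.0·(cos 143°, sin 143°) = (44.5, -4.78). The tangent condition forces GE to be normal to EA, so EA runs along (−sin 143°, cos 143°); with |EA| = 38.0, A = (21.6, -35.1). Then |MA| = |A − M| = 41.3.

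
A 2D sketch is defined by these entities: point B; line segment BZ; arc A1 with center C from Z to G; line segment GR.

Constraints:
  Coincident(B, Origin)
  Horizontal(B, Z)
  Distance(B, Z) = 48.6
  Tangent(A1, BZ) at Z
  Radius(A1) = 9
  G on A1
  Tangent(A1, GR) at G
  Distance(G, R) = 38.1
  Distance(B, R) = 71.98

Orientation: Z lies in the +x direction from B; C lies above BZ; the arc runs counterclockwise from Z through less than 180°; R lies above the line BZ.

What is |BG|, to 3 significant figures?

58.4

Checks: |CZ| = 9.000 ✓; |CG| = 9.000 ✓; ∠(CG, GR) = 90.00° ✓; |GR| = 38.10 ✓; |BR| = 71.98 ✓.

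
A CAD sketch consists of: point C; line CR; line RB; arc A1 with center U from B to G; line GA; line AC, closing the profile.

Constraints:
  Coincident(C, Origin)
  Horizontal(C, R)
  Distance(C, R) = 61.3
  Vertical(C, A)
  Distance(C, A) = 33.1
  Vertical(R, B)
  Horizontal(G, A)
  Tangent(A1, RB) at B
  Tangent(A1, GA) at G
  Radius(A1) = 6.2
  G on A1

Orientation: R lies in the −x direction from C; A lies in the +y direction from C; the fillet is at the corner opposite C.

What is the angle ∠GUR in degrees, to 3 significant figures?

167°

C is at the origin; C and R share the same y with |CR| = 61.3 and R on the −x side, so R = (-61.3, 0.00). C and A share the same x with |CA| = 33.1 and A on the +y side, so A = (0.00, 33.1). The virtual corner opposite C is at (-61.3, 33.1). Tangency of A1 to RB means the radius UB is perpendicular to RB and since A1 is tangent to GA there, UG ⟂ GA, with radius 6.2, so the center U sits 6.2 in from both sides at U = (-55.1, 26.9). That places the tangent points at B = (-61.3, 26.9) on RB and G = (-55.1, 33.1) on GA. Then cos ∠GUR = UG·UR / (|UG||UR|), giving 167°.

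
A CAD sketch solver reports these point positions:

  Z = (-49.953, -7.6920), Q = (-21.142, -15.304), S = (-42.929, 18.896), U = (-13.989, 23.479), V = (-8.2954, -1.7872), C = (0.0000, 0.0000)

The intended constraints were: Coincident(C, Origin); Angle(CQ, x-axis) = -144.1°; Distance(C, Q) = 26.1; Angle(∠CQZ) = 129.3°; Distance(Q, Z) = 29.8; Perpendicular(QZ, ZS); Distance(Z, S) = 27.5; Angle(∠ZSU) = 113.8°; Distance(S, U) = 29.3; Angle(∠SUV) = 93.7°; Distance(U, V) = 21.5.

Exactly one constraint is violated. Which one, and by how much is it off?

Distance(U, V) = 21.5 — off by 4.40.

C = (0.00, 0.00) ✓; CQ at -144.1° ✓; |CQ| = 26.10 ✓; ∠CQZ = 129.3° ✓; |QZ| = 29.80 ✓; ∠(QZ, ZS) = 90.00° ✓; |ZS| = 27.50 ✓; ∠ZSU = 113.8° ✓; |SU| = 29.30 ✓; ∠SUV = 93.70° ✓; |UV| = 25.90 ✗.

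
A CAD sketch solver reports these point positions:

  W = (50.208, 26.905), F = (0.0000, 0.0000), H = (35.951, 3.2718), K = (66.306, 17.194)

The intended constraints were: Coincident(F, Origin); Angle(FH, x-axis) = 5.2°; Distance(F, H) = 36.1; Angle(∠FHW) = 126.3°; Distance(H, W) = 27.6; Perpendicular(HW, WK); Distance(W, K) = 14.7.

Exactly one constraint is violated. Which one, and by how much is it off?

Distance(W, K) = 14.7 — off by 4.10.

F = (0.00, 0.00) ✓; FH at 5.200° ✓; |FH| = 36.10 ✓; ∠FHW = 126.3° ✓; |HW| = 27.60 ✓; ∠(HW, WK) = 90.00° ✓; |WK| = 18.80 ✗.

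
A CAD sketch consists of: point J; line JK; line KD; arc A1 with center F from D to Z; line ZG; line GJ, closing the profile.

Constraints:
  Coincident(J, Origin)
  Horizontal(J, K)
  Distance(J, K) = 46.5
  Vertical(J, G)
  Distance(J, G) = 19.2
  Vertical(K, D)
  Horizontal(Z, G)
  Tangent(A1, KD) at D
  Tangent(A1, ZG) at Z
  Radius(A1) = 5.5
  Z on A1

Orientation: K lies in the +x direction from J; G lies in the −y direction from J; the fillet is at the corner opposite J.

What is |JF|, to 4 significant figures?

43.23

J and G share the same x with |JG| = 19.2 and G on the −y side, so G = (0.000, -19.20). The virtual corner opposite J is at (46.50, -19.20). Tangency of A1 to KD means the radius FD is perpendicular to KD and tangency of A1 to ZG means the radius FZ is perpendicular to ZG, with radius 5.5, so the center F sits 5.5 in from both sides at F = (41.00, -13.70). Then |JF| = |F − J| = 43.23.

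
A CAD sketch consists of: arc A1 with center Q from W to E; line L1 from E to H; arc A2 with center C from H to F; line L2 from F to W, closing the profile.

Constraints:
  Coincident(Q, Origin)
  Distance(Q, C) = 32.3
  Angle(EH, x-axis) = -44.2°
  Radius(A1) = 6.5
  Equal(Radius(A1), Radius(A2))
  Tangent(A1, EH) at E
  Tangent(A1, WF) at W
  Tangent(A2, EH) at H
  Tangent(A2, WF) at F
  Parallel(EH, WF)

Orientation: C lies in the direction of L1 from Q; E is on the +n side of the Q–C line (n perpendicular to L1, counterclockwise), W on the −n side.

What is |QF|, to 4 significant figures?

32.95

Tangency of A1 to both parallel lines with radius 6.5 puts E and W at Q ± 6.5·n: E = (4.532, 4.660), W = (-4.532, -4.660). Equal radii place H and F the same way about C: H = C + 6.5·n = (27.69, -17.86), F = C − 6.5·n = (18.62, -27.18). Then |QF| = |F − Q| = 32.95.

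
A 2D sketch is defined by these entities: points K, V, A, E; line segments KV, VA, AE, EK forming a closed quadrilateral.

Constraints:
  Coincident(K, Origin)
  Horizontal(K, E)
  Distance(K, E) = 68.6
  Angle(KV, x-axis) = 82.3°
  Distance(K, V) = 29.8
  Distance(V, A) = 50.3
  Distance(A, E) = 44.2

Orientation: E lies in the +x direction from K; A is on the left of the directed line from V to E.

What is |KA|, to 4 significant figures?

67.12

K is at the origin; K and E share the same y with |KE| = 68.6 and E in +x, so E = (68.6, 0). KV runs at 82.3° with |KV| = 29.8, so V = (3.993, 29.53). A is determined by |VA| = 50.3 and |AE| = 44.2 together: it lies at the intersection of circle(V, 50.3) and circle(E, 44.2). With |VE| = 71.04, the foot of the radical line on VE is 39.58 from V and the perpendicular offset is √(50.3² − 39.58²) = 31.05. Taking the left-of-VE solution: A = (52.89, 41.32).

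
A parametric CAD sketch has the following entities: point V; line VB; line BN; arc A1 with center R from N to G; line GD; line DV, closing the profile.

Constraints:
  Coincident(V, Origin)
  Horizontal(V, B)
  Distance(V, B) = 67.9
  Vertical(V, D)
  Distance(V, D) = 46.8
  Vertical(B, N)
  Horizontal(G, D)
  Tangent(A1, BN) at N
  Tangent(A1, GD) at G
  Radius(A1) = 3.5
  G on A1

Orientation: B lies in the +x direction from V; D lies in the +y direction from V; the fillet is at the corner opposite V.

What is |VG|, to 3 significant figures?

79.6

The virtual corner opposite V is at (67.9, 46.8). The tangent condition forces RN to be normal to BN and the tangent condition forces RG to be normal to GD, with radius 3.5, so the center R sits 3.5 in from both sides at R = (64.4, 43.3). That places the tangent points at N = (67.9, 43.3) on BN and G = (64.4, 46.8) on GD. Then |VG| = |G − V| = 79.6.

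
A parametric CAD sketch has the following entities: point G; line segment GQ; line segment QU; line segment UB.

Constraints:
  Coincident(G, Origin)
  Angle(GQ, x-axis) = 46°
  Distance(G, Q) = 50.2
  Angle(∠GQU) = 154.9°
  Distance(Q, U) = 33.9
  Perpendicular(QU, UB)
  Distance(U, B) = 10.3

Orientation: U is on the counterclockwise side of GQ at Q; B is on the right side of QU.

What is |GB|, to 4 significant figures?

85.42

G is at the origin; GQ runs at 46.0° with length 50.2, so Q = 50.2·(cos 46.0°, sin 46.0°) = (34.87, 36.11). ∠GQU = 154.9°, so QU runs at 46.0° + (180° − 154.9°) = 71.10° from the x-axis; with |QU| = 33.9, U = Q + 33.9·(cos 71.10°, sin 71.10°) = (45.85, 68.18). The perpendicularity gives UB at right angles to QU; with |UB| = 10.3 on the right of QU, B = U + 10.3·(0.9461, -0.3239) = (55.60, 64.85). Then |GB| = |B − G| = 85.42.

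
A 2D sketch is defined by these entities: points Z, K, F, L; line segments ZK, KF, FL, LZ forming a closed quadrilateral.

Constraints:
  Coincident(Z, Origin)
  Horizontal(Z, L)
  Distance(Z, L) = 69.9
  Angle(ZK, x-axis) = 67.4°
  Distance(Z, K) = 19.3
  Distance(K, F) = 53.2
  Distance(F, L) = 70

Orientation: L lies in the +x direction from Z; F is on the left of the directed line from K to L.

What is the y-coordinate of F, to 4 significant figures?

61.90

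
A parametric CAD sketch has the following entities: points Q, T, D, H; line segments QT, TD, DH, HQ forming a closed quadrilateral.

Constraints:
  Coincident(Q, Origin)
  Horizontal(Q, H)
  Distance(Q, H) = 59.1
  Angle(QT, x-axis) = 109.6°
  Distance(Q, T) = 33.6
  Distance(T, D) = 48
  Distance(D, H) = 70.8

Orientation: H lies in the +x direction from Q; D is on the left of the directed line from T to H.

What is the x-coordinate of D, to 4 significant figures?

25.61

Checks: |QH| = 59.10 ✓; |QT| = 33.60 ✓; |TD| = 48.00 ✓; |DH| = 70.80 ✓.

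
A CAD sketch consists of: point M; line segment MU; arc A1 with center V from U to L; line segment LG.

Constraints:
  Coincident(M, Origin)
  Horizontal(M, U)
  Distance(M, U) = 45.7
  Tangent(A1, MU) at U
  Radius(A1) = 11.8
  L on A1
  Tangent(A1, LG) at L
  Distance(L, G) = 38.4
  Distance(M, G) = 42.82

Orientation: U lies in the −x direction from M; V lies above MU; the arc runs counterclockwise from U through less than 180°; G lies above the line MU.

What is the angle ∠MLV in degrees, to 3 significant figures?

160°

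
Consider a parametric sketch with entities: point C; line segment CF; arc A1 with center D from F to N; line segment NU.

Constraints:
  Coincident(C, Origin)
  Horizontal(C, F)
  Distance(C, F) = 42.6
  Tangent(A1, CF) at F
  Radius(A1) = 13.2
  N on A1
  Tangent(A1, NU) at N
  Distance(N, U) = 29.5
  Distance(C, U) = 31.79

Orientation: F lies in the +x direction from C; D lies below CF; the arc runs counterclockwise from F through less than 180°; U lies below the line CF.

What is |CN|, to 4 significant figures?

32.56

Checks: |DN| = 13.20 ✓; ∠(DN, NU) = 90.00° ✓; |NU| = 29.50 ✓; |CU| = 31.79 ✓.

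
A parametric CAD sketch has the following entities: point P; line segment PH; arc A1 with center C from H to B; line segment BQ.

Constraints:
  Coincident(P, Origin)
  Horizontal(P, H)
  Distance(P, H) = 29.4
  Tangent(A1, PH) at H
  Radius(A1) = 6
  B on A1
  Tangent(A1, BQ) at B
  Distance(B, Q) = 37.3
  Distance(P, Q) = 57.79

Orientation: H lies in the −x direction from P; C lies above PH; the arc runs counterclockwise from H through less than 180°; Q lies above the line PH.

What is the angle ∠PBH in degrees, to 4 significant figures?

103.5°

Checks: |CB| = 6.000 ✓; ∠(CB, BQ) = 90.00° ✓; |BQ| = 37.30 ✓; |PQ| = 57.79 ✓.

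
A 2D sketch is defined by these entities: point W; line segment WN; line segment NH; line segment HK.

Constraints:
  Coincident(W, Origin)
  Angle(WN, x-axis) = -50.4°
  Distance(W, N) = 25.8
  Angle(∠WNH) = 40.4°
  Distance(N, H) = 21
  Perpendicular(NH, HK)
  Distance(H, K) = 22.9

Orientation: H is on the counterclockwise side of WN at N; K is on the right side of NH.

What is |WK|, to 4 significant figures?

39.64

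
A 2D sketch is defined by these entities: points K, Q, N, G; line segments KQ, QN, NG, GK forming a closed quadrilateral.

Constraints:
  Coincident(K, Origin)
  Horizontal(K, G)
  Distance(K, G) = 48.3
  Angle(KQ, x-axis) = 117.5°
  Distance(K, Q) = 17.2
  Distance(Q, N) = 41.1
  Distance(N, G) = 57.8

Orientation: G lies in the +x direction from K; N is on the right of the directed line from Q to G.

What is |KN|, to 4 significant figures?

25.85

Checks: |QN| = 41.10 ✓; |NG| = 57.80 ✓.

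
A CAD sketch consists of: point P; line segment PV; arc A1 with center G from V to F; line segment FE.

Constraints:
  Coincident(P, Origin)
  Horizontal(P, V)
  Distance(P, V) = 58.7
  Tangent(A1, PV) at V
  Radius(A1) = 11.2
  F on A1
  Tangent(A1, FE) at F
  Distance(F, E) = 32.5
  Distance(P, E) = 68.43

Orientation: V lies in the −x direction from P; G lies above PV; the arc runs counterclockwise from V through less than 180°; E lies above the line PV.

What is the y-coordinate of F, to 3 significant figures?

12.6

Checks: |GF| = 11.20 ✓; ∠(GF, FE) = 90.00° ✓; |FE| = 32.50 ✓; |PE| = 68.43 ✓.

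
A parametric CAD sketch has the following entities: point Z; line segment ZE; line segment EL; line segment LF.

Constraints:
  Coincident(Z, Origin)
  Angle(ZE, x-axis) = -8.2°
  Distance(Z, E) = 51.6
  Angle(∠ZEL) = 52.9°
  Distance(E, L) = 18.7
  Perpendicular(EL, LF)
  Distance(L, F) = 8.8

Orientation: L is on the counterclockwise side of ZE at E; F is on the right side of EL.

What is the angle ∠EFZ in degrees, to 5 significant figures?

78.767°

∠ZEL = 52.9°, so EL runs at -8.2° + (180° − 52.9°) = 118.90° from the x-axis; with |EL| = 18.7, L = E + 18.7·(cos 118.90°, sin 118.90°) = (42.035, 9.0115). EL ⟂ LF; with |LF| = 8.8 on the right of EL, F = L + 8.8·(0.87546, 0.48328) = (49.739, 13.264). Then cos ∠EFZ = FE·FZ / (|FE||FZ|), giving 78.767°.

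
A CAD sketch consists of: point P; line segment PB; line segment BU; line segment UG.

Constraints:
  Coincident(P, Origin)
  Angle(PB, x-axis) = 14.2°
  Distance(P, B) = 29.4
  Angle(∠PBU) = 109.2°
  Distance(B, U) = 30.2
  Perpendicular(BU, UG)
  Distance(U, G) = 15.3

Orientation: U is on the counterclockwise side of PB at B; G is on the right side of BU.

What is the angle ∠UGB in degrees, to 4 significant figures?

63.13°

∠PBU = 109.2°, so BU runs at 14.2° + (180° − 109.2°) = 85.00° from the x-axis; with |BU| = 30.2, U = B + 30.2·(cos 85.00°, sin 85.00°) = (31.13, 37.30). The perpendicularity gives UG at right angles to BU; with |UG| = 15.3 on the right of BU, G = U + 15.3·(0.9962, -0.08716) = (46.38, 35.96). Then cos ∠UGB = GU·GB / (|GU||GB|), giving 63.13°.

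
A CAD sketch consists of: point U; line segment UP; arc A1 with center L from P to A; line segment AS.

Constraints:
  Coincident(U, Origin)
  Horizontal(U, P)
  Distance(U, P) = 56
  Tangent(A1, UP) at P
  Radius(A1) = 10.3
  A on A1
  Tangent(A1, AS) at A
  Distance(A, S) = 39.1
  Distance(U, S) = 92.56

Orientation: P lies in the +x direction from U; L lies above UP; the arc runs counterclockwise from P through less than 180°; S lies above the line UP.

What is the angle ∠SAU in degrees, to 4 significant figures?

122.9°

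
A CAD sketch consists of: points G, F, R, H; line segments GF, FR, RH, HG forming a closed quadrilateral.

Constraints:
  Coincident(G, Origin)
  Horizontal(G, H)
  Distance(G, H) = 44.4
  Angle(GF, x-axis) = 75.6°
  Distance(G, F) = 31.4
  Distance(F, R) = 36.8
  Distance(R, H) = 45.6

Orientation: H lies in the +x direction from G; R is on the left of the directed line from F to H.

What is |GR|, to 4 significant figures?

61.50

G is at the origin; GH is horizontal with |GH| = 44.4 and H in +x, so H = (44.4, 0). GF runs at 75.6° with |GF| = 31.4, so F = (7.809, 30.41). R is determined by |FR| = 36.8 and |RH| = 45.6 together: it lies at the intersection of circle(F, 36.8) and circle(H, 45.6). With |FH| = 47.58, the foot of the radical line on FH is 16.17 from F and the perpendicular offset is √(36.8² − 16.17²) = 33.06. Taking the left-of-FH solution: R = (41.37, 45.50).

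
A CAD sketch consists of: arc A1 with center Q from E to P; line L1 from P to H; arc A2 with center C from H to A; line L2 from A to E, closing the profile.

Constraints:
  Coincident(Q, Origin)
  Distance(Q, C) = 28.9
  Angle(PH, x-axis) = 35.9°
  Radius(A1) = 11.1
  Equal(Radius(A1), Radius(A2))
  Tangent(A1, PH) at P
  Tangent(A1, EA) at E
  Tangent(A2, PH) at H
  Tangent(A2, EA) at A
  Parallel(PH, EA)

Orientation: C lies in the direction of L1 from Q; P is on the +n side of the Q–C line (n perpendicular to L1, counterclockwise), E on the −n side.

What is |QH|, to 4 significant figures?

30.96

Tangency of A1 to both parallel lines with radius 11.1 puts P and E at Q ± 11.1·n: P = (-6.509, 8.991), E = (6.509, -8.991). Equal radii place H and A the same way about C: H = C + 11.1·n = (16.90, 25.94), A = C − 11.1·n = (29.92, 7.955). Then |QH| = |H − Q| = 30.96.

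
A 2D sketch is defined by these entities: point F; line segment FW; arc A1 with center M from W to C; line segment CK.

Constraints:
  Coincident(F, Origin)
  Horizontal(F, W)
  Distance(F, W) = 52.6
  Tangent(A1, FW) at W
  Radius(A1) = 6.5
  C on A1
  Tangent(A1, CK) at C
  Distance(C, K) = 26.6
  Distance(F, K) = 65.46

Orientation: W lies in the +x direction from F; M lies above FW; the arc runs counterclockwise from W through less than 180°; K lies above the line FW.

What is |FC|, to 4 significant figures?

59.50

Checks: F = (0.00, 0.00) ✓; |MC| = 6.500 ✓; ∠(MC, CK) = 90.00° ✓; |CK| = 26.60 ✓; |FK| = 65.46 ✓.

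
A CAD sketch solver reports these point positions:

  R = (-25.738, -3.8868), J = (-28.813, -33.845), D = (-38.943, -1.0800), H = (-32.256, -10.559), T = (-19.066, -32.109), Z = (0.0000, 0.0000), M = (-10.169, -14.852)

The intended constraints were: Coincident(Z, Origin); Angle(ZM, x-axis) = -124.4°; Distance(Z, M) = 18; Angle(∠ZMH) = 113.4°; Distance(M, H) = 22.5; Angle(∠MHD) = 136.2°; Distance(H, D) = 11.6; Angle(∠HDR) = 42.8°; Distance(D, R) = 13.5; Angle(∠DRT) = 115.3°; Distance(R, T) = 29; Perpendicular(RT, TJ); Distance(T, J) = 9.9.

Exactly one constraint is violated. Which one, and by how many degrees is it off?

Perpendicular(RT, TJ) — off by 3.20°.

Z = (0.00, 0.00) ✓; ZM at -124.4° ✓; |ZM| = 18.00 ✓; ∠ZMH = 113.4° ✓; |MH| = 22.50 ✓; ∠MHD = 136.2° ✓; |HD| = 11.60 ✓; ∠HDR = 42.80° ✓; |DR| = 13.50 ✓; ∠DRT = 115.3° ✓; |RT| = 29.00 ✓; ∠(RT, TJ) = 93.20° ✗; |TJ| = 9.900 ✓.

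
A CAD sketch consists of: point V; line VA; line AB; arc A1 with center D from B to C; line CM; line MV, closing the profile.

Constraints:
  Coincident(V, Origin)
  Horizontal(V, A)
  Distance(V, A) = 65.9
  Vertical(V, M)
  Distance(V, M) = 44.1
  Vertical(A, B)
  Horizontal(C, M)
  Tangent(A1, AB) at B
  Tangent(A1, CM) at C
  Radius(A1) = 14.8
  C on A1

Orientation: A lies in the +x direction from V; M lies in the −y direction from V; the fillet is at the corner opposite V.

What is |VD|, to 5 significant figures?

58.904

V is at the origin; V and A share the same y with |VA| = 65.9 and A on the +x side, so A = (65.900, 0.0000). V and M share the same x with |VM| = 44.1 and M on the −y side, so M = (0.0000, -44.100). The virtual corner opposite V is at (65.900, -44.100). Since A1 is tangent to AB there, DB ⟂ AB and the tangent condition forces DC to be normal to CM, with radius 14.8, so the center D sits 14.8 in from both sides at D = (51.100, -29.300). Then |VD| = |D − V| = 58.904.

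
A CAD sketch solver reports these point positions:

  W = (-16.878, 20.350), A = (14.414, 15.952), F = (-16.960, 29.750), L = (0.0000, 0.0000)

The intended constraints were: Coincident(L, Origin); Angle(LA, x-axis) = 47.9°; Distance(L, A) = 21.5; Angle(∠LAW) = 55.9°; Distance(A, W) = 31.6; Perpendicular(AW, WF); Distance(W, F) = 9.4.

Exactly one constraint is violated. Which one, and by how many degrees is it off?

Perpendicular(AW, WF) — off by 8.50°.

L = (0.00, 0.00) ✓; LA at 47.90° ✓; |LA| = 21.50 ✓; ∠LAW = 55.90° ✓; |AW| = 31.60 ✓; ∠(AW, WF) = 81.50° ✗; |WF| = 9.400 ✓.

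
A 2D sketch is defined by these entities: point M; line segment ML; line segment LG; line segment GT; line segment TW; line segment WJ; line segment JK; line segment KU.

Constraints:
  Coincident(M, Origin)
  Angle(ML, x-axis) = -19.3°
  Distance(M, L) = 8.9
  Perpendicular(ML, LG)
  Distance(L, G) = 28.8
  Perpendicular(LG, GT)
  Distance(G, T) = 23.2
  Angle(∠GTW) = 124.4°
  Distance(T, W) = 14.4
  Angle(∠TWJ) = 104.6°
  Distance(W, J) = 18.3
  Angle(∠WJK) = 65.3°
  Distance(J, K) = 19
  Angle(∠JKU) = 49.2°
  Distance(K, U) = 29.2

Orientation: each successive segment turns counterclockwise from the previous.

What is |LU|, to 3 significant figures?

41.3

M is at the origin; ML runs at -19.3° with length 8.9, so L = (8.40, -2.94). The perpendicularity gives LG at right angles to ML, so LG runs at 70.7°; with |LG| = 28.8, G = (17.9, 24.2). The perpendicularity gives GT at right angles to LG, so GT runs at 161°; with |GT| = 23.2, T = (-3.98, 31.9). ∠GTW = 124.4° gives TW at -144° from the x-axis; with |TW| = 14.4, W = (-15.6, 23.4). ∠TWJ = 104.6° gives WJ at -68.3° from the x-axis; with |WJ| = 18.3, J = (-8.82, 6.38). ∠WJK = 65.3° gives JK at 46.4° from the x-axis; with |JK| = 19.0, K = (4.29, 20.1). ∠JKU = 49.2° gives KU at 177° from the x-axis; with |KU| = 29.2, U = (-24.9, 21.6). Then |LU| = |U − L| = 41.3.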